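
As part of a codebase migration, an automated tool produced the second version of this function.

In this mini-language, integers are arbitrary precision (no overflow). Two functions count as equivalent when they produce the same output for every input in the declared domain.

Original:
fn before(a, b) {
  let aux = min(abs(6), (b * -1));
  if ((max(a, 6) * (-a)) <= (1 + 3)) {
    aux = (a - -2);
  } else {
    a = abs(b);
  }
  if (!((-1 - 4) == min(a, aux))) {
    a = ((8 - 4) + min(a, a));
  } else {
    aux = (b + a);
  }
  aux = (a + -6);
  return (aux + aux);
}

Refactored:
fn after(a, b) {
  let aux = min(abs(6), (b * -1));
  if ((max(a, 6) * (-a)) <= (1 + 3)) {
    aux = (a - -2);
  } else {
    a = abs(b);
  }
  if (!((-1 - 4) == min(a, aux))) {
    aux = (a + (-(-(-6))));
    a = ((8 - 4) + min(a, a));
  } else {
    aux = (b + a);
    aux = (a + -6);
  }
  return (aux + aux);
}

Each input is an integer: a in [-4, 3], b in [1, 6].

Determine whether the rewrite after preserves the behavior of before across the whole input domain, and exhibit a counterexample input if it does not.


These are not equivalent — on a=-4, b=1 the outputs split (-2 vs -10).
before: aux=-1, then ((max(a, 6) * (-a)) <= (1 + 3)) is false, then a=1, then (!((-1 - 4) == min(a, aux))) is true, then a=5, then aux=-1, then returns -2
after: aux=-1, then ((max(a, 6) * (-a)) <= (1 + 3)) is false, then a=1, then (!((-1 - 4) == min(a, aux))) is true, then aux=-5, then a=5, then returns -10
verdict: not equivalent; witness: a=-4, b=1


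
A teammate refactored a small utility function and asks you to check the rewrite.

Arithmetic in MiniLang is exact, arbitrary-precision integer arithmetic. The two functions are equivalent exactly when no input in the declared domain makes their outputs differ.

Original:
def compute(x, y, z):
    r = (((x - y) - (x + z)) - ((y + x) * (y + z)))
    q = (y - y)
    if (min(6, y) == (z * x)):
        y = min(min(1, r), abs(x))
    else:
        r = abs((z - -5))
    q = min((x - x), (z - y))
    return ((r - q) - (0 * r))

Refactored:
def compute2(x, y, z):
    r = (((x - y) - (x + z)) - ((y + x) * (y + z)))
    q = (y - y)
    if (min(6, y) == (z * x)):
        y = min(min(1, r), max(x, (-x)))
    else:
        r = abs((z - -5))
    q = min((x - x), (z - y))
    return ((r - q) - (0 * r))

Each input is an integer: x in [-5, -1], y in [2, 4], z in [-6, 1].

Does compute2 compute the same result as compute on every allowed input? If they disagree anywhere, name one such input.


Changes here: min/max/abs usage differs; the full 120-point sweep finds no disagreement.
verdict: equivalent


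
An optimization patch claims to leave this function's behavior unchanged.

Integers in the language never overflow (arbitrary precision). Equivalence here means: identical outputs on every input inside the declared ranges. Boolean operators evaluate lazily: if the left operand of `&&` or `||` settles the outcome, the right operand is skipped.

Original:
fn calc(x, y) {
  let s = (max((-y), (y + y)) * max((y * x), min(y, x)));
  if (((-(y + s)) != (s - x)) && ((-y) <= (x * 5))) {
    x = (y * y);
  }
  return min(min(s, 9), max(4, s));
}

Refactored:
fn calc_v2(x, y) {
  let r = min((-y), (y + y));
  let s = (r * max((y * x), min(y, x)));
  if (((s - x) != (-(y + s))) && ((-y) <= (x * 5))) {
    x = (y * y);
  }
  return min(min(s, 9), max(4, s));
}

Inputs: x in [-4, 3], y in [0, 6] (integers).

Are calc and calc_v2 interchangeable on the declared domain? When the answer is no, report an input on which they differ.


Not equivalent: x=-4, y=1 separates them (-8 vs 4).
calc: s = -8; (((-(y + s)) != (s - x)) && ((-y) <= (x * 5))) -> false; return -8
calc_v2: r = -1; s = 4; (((s - x) != (-(y + s))) && ((-y) <= (x * 5))) -> false; return 4
verdict: not equivalent; witness: x=-4, y=1


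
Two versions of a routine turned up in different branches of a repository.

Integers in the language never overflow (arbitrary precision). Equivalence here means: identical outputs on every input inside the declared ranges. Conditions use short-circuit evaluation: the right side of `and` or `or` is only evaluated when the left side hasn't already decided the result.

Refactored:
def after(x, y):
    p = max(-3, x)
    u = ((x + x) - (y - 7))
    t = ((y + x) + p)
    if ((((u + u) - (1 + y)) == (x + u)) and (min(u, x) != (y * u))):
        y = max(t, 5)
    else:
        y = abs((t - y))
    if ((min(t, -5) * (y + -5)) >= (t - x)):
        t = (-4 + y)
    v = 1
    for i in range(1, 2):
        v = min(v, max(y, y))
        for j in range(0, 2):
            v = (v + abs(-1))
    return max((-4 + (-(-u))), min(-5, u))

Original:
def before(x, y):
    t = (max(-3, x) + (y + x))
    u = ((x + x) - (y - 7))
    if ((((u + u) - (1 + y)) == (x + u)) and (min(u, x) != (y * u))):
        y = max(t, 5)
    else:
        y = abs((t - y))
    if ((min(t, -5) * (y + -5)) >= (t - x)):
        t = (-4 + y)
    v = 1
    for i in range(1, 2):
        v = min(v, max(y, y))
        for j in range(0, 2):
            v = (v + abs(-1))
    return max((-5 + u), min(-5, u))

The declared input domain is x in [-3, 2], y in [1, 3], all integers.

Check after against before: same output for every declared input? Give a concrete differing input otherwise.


These are not equivalent — on x=-3, y=1 the outputs split (-5 vs -4).
before: t=-5, then u=0, then ((((u + u) - (1 + y)) == (x + u)) and (min(u, x) != (y * u))) is false, then y=6, then ((min(t, -5) * (y + -5)) >= (t - x)) is false, then v=1, then (i=1), then v=1, then (j=0), then v=2, then (j=1), then v=3, then returns -5
after: p=-3, then u=0, then t=-5, then ((((u + u) - (1 + y)) == (x + u)) and (min(u, x) != (y * u))) is false, then y=6, then ((min(t, -5) * (y + -5)) >= (t - x)) is false, then v=1, then (i=1), then v=1, then (j=0), then v=2, then (j=1), then v=3, then returns -4
verdict: not equivalent; witness: x=-3, y=1


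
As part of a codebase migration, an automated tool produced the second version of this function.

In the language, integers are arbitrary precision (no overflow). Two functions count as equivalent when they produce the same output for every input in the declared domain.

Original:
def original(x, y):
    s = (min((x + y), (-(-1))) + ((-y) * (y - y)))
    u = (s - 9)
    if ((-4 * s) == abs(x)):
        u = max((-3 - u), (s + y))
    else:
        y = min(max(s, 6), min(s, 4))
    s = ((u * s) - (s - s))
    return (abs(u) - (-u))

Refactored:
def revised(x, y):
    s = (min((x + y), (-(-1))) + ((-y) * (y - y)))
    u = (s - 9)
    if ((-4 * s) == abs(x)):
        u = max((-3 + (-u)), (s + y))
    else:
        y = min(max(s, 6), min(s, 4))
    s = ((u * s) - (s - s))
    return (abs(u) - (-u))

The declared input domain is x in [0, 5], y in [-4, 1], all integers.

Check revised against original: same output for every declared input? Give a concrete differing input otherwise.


Comparing the listings, the differences include: arithmetic usage differs.
As a probe, take x=2, y=-4: original runs s = -2; u = -11; ((-4 * s) == abs(x)) -> false; y = -2; s = 22; return 0; revised runs s = -2; u = -11; ((-4 * s) == abs(x)) -> false; y = -2; s = 22; return 0; both end at 0.
Checked all 36 inputs in the declared domain: the outputs agree on every one.
verdict: equivalent


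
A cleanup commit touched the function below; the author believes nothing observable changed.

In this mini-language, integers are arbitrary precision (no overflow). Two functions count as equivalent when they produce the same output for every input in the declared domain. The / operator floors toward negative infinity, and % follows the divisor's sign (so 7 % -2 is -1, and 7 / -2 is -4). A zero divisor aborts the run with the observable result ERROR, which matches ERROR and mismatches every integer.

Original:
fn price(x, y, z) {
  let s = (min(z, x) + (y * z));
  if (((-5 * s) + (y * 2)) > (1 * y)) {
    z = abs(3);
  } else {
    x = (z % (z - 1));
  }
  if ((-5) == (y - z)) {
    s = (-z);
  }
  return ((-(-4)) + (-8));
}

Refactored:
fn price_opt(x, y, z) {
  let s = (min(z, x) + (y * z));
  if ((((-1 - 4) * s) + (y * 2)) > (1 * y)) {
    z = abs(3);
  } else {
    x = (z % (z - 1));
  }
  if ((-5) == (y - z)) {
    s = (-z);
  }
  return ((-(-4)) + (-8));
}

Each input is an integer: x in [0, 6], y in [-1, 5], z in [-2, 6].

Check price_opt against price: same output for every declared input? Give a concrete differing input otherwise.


The two versions differ — the changes include constant usage differs, and arithmetic usage differs.
As a probe, take x=6, y=5, z=0: price runs s = 0; (((-5 * s) + (y * 2)) > (1 * y)) -> true; z = 3; ((-5) == (y - z)) -> false; return -4; price_opt runs s = 0; ((((-1 - 4) * s) + (y * 2)) > (1 * y)) -> true; z = 3; ((-5) == (y - z)) -> false; return -4; both end at -4.
An exhaustive pass over the 441 declared inputs shows identical outputs.
verdict: equivalent


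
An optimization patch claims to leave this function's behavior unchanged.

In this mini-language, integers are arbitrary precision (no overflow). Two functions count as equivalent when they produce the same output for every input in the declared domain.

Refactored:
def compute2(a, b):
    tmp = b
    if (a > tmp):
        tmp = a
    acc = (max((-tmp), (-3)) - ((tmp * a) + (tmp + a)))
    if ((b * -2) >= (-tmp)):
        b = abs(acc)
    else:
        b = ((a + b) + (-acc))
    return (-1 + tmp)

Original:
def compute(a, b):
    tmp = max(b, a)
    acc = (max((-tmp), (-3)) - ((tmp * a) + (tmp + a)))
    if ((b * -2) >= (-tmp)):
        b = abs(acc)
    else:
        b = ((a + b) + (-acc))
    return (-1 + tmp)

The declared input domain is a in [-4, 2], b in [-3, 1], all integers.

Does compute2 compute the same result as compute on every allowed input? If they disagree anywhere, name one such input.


This is a faithful refactor — min/max/abs usage differs, comparison usage differs, statement counts differ, branching structure differs, but the computed results match everywhere.
Spot check at a=-4, b=1 — compute: tmp = 1; acc = 6; ((b * -2) >= (-tmp)) -> false; b = -9; return 0. compute2: tmp = 1; (a > tmp) -> false; acc = 6; ((b * -2) >= (-tmp)) -> false; b = -9; return 0. Both give 0.
Checked all 35 inputs in the declared domain: the outputs agree on every one.
verdict: equivalent


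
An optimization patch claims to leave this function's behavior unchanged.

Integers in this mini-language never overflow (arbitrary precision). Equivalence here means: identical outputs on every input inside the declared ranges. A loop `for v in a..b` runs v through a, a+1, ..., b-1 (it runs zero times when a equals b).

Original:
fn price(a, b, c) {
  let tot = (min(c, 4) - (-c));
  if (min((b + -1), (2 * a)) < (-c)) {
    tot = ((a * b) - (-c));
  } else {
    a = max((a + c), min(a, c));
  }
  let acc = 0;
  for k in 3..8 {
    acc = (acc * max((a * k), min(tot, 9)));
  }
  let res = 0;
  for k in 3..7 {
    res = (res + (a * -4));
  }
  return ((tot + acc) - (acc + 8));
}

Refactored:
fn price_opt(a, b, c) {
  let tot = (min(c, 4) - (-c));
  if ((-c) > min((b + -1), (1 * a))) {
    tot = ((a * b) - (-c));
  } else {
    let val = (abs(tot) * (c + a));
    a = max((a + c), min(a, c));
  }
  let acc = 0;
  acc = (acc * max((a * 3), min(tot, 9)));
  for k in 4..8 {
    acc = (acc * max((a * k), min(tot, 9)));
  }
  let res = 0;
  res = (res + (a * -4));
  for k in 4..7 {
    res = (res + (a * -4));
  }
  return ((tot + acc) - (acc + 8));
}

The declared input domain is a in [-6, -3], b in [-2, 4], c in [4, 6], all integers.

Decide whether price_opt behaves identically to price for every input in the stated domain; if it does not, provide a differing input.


On input a=-6, b=-2, c=6, price returns 10 while price_opt returns 2.
verdict: not equivalent; witness: a=-6, b=-2, c=6


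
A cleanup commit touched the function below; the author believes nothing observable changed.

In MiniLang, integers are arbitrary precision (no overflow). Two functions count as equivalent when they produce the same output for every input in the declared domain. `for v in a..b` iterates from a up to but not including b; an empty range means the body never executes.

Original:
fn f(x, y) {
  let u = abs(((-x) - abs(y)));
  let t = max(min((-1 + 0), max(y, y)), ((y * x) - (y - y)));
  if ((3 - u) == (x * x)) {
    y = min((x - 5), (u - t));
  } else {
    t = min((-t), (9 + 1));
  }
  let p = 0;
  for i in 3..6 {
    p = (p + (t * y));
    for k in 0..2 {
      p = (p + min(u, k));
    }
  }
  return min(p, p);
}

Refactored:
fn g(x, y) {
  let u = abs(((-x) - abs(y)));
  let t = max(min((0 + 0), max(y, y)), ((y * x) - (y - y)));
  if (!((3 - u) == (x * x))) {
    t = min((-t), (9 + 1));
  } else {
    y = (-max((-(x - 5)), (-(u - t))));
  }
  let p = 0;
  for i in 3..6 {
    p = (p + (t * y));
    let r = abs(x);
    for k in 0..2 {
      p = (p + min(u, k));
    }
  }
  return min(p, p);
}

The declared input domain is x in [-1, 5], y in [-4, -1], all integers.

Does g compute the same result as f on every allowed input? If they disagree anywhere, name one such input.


The edit looks behavioral (`-1` became `0`), but over these ranges it never changes the outcome.
Tracing x=5, y=-3: f: u becomes 8; next t becomes -3; next ((3 - u) == (x * x)) evaluates to false; next t becomes 3; next p becomes 0; next at i=3:; next p becomes -9; next at k=0:; next p becomes -9; next at k=1:; next p becomes -8; next at i=4:; next p becomes -17; next at k=0:; next p becomes -17; next at k=1:; next p becomes -16; next at i=5:; next p becomes -25; next at k=0:; next p becomes -25; next at k=1:; next p becomes -24; next final value -24 | g: u becomes 8; next t becomes -3; next (!((3 - u) == (x * x))) evaluates to true; next t becomes 3; next p becomes 0; next at i=3:; next p becomes -9; next r becomes 5; next at k=0:; next p becomes -9; next at k=1:; next p becomes -8; next at i=4:; next p becomes -17; next r becomes 5; next at k=0:; next p becomes -17; next at k=1:; next p becomes -16; next at i=5:; next p becomes -25; next r becomes 5; next at k=0:; next p becomes -25; next at k=1:; next p becomes -24; next final value -24 — matching result -24.
Sweeping the whole domain (28 inputs) finds no disagreement.
verdict: equivalent


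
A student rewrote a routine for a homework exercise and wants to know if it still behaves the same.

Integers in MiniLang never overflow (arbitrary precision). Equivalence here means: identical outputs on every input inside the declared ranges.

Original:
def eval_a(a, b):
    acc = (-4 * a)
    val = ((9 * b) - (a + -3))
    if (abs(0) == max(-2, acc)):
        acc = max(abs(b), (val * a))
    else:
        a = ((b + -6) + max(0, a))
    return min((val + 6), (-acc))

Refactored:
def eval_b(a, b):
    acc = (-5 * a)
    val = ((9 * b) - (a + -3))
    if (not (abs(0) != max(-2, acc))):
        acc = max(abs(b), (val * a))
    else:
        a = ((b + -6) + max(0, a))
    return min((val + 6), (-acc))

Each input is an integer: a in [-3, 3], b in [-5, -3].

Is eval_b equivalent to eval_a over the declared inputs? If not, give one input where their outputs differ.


The one real change (`-4` became `-5`) has no effect anywhere in the declared ranges; all 21 inputs agree.
verdict: equivalent


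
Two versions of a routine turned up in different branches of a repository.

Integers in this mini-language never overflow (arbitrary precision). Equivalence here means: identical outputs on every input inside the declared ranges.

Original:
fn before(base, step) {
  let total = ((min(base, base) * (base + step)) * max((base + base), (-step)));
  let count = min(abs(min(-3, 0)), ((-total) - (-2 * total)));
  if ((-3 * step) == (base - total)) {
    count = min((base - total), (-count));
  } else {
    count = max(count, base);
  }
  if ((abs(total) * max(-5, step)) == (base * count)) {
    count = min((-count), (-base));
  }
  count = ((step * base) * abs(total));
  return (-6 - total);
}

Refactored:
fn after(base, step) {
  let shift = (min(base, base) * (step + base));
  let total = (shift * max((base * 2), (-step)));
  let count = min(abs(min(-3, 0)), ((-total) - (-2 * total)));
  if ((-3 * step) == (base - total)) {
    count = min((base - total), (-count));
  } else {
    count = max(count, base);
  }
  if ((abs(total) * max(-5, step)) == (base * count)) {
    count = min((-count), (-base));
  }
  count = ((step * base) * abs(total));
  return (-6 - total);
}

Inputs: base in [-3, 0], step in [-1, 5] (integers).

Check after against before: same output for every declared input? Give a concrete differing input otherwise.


The two versions differ — the changes include statement counts differ; also constant usage differs; also local variable names differ; also arithmetic usage differs.
Spot check at base=-1, step=-1 — before: total becomes 2; next count becomes 2; next ((-3 * step) == (base - total)) evaluates to false; next count becomes 2; next ((abs(total) * max(-5, step)) == (base * count)) evaluates to true; next count becomes -2; next count becomes 2; next final value -8. after: shift becomes 2; next total becomes 2; next count becomes 2; next ((-3 * step) == (base - total)) evaluates to false; next count becomes 2; next ((abs(total) * max(-5, step)) == (base * count)) evaluates to true; next count becomes -2; next count becomes 2; next final value -8. Both give -8.
An exhaustive pass over the 28 declared inputs shows identical outputs.
verdict: equivalent


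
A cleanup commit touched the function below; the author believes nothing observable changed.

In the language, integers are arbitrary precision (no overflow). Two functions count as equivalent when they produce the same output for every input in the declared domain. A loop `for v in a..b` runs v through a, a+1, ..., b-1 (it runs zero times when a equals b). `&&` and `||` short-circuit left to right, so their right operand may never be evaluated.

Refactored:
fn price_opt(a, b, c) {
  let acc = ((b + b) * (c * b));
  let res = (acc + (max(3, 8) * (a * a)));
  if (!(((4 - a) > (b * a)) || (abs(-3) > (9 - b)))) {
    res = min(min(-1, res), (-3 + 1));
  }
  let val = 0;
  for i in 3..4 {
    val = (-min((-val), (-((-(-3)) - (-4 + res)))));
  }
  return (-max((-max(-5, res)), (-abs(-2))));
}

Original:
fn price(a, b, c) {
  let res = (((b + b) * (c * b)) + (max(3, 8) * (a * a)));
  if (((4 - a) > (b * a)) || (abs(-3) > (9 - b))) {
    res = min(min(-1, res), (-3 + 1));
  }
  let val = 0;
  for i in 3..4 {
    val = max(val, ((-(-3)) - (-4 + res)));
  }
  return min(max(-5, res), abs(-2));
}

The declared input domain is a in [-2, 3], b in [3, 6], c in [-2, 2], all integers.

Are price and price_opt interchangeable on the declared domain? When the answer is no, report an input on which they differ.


Not equivalent: a=-2, b=3, c=-1 separates them (-2 vs 2).
price: res=14, then (((4 - a) > (b * a)) || (abs(-3) > (9 - b))) is true, then res=-2, then val=0, then (i=3), then val=9, then returns -2
price_opt: acc=-18, then res=14, then (!(((4 - a) > (b * a)) || (abs(-3) > (9 - b)))) is false, then val=0, then (i=3), then val=0, then returns 2
verdict: not equivalent; witness: a=-2, b=3, c=-1


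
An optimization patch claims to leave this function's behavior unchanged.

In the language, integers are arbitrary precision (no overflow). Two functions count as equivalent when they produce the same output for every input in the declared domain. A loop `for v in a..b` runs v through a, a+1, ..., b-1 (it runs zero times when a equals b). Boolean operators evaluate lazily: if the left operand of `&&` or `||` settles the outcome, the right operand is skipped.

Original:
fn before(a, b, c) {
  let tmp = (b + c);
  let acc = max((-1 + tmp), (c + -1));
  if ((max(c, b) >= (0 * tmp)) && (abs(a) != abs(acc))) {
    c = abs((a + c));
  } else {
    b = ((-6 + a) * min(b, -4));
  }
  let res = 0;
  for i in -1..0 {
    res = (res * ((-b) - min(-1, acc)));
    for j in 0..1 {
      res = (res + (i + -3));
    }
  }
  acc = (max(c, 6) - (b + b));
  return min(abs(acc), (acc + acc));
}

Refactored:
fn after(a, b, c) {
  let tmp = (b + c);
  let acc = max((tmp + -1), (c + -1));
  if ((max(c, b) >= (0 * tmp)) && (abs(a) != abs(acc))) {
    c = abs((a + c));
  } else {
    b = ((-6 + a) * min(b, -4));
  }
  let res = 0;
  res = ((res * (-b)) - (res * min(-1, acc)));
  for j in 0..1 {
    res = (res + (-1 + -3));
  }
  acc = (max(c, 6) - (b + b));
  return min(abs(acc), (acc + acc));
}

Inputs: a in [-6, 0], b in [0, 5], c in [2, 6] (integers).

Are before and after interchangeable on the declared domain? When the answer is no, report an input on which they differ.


Side by side, the visible changes include: loop structure differs; and arithmetic usage differs; and statement counts differ; and local variable names differ; and constant usage differs.
As a probe, take a=0, b=2, c=5: before runs tmp becomes 7; next acc becomes 6; next ((max(c, b) >= (0 * tmp)) && (abs(a) != abs(acc))) evaluates to true; next c becomes 5; next res becomes 0; next at i=-1:; next res becomes 0; next at j=0:; next res becomes -4; next acc becomes 2; next final value 2; after runs tmp becomes 7; next acc becomes 6; next ((max(c, b) >= (0 * tmp)) && (abs(a) != abs(acc))) evaluates to true; next c becomes 5; next res becomes 0; next res becomes 0; next at j=0:; next res becomes -4; next acc becomes 2; next final value 2; both end at 2.
Every one of the 210 inputs gives matching results.
verdict: equivalent


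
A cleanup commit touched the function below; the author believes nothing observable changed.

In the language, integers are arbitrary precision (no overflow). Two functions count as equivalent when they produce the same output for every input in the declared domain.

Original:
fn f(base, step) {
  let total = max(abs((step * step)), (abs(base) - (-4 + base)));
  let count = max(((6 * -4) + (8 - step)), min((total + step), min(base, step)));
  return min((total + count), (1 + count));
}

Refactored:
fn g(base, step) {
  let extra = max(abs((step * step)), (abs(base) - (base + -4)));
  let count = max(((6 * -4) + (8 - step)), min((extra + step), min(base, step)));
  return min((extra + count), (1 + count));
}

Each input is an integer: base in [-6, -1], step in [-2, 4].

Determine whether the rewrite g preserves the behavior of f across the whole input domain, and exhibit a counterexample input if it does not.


Behavior is preserved: although local variable names differ, the outputs never diverge.
Spot check at base=-4, step=2 — f: total := 12 | count := -4 | result -3. g: extra := 12 | count := -4 | result -3. Both give -3.
An exhaustive pass over the 42 declared inputs shows identical outputs.
verdict: equivalent


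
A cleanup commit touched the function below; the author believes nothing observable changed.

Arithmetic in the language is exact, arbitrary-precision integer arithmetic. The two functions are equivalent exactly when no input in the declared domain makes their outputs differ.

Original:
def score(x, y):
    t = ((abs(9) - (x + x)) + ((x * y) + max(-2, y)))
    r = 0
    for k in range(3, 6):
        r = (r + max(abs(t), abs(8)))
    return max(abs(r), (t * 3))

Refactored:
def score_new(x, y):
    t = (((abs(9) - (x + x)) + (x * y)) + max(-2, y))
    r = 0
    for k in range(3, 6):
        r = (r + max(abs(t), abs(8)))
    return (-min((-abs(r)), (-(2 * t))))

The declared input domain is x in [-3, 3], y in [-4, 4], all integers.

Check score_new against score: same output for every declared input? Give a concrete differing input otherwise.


The one real change (`3` became `2`) has no effect anywhere in the declared ranges.
As a probe, take x=3, y=0: score runs t=3, then r=0, then (k=3), then r=8, then (k=4), then r=16, then (k=5), then r=24, then returns 24; score_new runs t=3, then r=0, then (k=3), then r=8, then (k=4), then r=16, then (k=5), then r=24, then returns 24; both end at 24.
Sweeping the whole domain (63 inputs) finds no disagreement.
verdict: equivalent


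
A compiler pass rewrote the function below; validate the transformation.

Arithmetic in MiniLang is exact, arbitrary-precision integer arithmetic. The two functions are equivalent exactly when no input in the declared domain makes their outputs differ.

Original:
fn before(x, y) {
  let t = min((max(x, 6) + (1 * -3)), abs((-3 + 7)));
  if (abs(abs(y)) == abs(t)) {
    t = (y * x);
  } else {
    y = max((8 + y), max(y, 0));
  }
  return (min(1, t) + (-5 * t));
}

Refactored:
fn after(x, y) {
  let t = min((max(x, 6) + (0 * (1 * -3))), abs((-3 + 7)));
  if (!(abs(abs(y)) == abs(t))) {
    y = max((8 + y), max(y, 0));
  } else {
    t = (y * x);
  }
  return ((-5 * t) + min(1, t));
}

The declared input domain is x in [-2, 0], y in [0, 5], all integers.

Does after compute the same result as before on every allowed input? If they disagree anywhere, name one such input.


On input x=-2, y=0, before returns -14 while after returns -19.
verdict: not equivalent; witness: x=-2, y=0


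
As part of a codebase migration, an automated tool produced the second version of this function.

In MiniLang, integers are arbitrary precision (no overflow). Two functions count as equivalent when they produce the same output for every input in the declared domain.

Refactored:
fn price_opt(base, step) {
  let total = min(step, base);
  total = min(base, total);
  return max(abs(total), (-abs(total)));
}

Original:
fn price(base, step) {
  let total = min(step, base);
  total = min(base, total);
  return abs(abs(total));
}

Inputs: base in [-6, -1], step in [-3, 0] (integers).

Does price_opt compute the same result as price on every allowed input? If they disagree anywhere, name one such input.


The two versions differ — the changes include min/max/abs usage differs.
Spot check at base=-3, step=-2 — price: total = -3; total = -3; return 3. price_opt: total = -3; total = -3; return 3. Both give 3.
Every one of the 24 inputs gives matching results.
verdict: equivalent


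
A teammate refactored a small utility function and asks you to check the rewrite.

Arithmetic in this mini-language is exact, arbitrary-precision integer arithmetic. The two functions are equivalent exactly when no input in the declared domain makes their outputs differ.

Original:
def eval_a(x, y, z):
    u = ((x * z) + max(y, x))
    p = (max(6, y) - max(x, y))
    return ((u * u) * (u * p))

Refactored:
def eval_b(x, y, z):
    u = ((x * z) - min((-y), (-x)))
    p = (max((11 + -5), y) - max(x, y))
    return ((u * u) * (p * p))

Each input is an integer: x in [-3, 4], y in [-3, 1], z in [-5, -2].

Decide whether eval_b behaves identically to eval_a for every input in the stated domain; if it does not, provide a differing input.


Take x=-3, y=-3, z=-5.
eval_a: u becomes 12; next p becomes 9; next final value 15552
eval_b: u becomes 12; next p becomes 9; next final value 11664
15552 and 11664 differ, so these are not the same function on this domain.
verdict: not equivalent; witness: x=-3, y=-3, z=-5


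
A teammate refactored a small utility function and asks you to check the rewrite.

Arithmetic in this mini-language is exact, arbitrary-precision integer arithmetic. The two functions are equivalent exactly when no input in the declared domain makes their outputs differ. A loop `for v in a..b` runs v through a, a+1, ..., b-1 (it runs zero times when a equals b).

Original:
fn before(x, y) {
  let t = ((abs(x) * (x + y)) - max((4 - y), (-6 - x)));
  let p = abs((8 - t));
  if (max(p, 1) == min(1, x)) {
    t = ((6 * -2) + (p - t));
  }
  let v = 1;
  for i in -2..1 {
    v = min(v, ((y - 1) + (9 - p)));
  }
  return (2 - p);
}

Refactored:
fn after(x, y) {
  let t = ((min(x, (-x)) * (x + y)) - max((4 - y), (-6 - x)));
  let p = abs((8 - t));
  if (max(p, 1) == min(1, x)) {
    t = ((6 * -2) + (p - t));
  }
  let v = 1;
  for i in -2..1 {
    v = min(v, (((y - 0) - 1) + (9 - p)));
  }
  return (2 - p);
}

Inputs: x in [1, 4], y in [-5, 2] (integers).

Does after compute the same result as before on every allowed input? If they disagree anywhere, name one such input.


Run the pair on x=1, y=-5.
before: t = -13; p = 21; (max(p, 1) == min(1, x)) -> false; v = 1; [i=-2]; v = -18; [i=-1]; v = -18; [i=0]; v = -18; return -19
after: t = -5; p = 13; (max(p, 1) == min(1, x)) -> false; v = 1; [i=-2]; v = -10; [i=-1]; v = -10; [i=0]; v = -10; return -11
-19 != -11, so the rewrite changes behavior.
verdict: not equivalent; witness: x=1, y=-5


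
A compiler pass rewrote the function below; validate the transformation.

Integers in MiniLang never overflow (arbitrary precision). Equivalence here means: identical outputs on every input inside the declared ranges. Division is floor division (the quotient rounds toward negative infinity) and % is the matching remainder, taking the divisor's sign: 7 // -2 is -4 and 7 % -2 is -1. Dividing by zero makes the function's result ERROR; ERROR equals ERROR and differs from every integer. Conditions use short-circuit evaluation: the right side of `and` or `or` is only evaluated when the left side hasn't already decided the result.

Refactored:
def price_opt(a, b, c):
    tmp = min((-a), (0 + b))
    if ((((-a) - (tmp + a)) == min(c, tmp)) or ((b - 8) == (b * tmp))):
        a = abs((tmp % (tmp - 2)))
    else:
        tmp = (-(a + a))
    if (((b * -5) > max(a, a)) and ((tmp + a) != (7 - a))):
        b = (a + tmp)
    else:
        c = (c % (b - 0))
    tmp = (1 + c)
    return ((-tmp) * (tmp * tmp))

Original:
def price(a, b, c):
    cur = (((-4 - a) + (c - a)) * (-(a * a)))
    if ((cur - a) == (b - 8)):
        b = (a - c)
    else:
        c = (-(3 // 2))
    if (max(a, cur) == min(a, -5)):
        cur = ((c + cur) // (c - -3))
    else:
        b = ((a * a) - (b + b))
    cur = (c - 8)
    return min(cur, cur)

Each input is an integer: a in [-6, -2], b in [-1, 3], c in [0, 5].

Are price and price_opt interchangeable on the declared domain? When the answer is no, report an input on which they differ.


These are not equivalent — on a=-6, b=-1, c=0 the outputs split (-9 vs -1).
price: cur := -288 | ((cur - a) == (b - 8)): false | c := -1 | (max(a, cur) == min(a, -5)): true | cur := -145 | cur := -9 | result -9
price_opt: tmp := -1 | ((((-a) - (tmp + a)) == min(c, tmp)) or ((b - 8) == (b * tmp))): false | tmp := 12 | (((b * -5) > max(a, a)) and ((tmp + a) != (7 - a))): true | b := 6 | tmp := 1 | result -1
verdict: not equivalent; witness: a=-6, b=-1, c=0


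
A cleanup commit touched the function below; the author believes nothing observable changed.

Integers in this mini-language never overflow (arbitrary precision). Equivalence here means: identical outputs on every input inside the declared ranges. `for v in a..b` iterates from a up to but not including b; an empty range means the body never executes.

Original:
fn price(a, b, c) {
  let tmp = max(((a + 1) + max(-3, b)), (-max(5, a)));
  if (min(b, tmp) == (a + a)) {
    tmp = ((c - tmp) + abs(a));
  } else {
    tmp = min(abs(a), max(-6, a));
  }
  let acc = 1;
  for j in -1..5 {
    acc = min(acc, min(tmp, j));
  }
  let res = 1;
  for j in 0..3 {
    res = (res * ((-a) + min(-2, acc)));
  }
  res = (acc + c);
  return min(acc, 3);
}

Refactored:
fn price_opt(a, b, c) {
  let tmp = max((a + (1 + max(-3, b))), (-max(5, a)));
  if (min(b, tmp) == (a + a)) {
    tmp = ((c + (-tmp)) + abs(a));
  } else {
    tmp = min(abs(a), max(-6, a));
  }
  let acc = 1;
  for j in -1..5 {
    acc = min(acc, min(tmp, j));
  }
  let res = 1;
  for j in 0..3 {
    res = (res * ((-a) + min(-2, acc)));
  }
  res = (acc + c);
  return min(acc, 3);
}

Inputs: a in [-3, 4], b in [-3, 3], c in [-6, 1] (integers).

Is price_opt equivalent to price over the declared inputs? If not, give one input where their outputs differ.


The two versions differ — the changes include arithmetic usage differs.
As a probe, take a=-1, b=2, c=1: price runs tmp = 2; (min(b, tmp) == (a + a)) -> false; tmp = -1; acc = 1; [j=-1]; acc = -1; [j=0]; acc = -1; [j=1]; acc = -1; [j=2]; acc = -1; [j=3]; acc = -1; [j=4]; acc = -1; res = 1; [j=0]; res = -1; [j=1]; res = 1; [j=2]; res = -1; res = 0; return -1; price_opt runs tmp = 2; (min(b, tmp) == (a + a)) -> false; tmp = -1; acc = 1; [j=-1]; acc = -1; [j=0]; acc = -1; [j=1]; acc = -1; [j=2]; acc = -1; [j=3]; acc = -1; [j=4]; acc = -1; res = 1; [j=0]; res = -1; [j=1]; res = 1; [j=2]; res = -1; res = 0; return -1; both end at -1.
Every one of the 448 inputs gives matching results.
verdict: equivalent


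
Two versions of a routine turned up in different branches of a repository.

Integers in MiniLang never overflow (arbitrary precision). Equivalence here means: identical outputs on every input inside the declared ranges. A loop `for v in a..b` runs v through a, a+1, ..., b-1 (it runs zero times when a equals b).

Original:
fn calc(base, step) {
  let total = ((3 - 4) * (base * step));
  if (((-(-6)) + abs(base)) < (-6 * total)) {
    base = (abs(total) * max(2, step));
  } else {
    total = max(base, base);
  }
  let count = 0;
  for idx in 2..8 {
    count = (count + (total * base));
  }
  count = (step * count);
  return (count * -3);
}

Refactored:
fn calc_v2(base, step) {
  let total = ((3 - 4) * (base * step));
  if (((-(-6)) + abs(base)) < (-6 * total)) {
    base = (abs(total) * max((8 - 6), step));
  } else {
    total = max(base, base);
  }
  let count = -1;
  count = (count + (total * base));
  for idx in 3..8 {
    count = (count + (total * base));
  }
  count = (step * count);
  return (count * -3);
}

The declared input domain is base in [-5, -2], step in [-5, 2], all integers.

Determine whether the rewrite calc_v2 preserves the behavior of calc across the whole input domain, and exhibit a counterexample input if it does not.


At base=-5, step=-5: calc gives -112500, calc_v2 gives -112515.
verdict: not equivalent; witness: base=-5, step=-5


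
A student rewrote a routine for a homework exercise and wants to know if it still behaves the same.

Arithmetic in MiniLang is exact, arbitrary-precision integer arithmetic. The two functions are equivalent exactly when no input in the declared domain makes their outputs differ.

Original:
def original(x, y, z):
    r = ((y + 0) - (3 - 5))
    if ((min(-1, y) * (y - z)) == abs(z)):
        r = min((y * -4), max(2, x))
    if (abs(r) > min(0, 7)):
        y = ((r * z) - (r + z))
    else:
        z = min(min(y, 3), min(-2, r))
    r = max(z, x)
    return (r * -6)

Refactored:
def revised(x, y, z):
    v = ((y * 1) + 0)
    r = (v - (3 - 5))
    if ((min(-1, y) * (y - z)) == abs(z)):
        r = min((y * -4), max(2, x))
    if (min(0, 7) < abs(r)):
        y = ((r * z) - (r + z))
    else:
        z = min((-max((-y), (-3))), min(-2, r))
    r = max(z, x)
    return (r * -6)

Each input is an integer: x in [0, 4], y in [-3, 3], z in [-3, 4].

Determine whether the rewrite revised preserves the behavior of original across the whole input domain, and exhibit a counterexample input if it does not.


The two are interchangeable: min/max/abs usage differs; and constant usage differs; and comparison usage differs; and local variable names differ; and arithmetic usage differs; and statement counts differ, and every declared input agrees.
One worked example (x=3, y=-3, z=2) — original: r becomes -1; next ((min(-1, y) * (y - z)) == abs(z)) evaluates to false; next (abs(r) > min(0, 7)) evaluates to true; next y becomes -3; next r becomes 3; next final value -18; revised: v becomes -3; next r becomes -1; next ((min(-1, y) * (y - z)) == abs(z)) evaluates to false; next (min(0, 7) < abs(r)) evaluates to true; next y becomes -3; next r becomes 3; next final value -18; agreement on -18.
Across all 280 domain points the two functions coincide.
verdict: equivalent


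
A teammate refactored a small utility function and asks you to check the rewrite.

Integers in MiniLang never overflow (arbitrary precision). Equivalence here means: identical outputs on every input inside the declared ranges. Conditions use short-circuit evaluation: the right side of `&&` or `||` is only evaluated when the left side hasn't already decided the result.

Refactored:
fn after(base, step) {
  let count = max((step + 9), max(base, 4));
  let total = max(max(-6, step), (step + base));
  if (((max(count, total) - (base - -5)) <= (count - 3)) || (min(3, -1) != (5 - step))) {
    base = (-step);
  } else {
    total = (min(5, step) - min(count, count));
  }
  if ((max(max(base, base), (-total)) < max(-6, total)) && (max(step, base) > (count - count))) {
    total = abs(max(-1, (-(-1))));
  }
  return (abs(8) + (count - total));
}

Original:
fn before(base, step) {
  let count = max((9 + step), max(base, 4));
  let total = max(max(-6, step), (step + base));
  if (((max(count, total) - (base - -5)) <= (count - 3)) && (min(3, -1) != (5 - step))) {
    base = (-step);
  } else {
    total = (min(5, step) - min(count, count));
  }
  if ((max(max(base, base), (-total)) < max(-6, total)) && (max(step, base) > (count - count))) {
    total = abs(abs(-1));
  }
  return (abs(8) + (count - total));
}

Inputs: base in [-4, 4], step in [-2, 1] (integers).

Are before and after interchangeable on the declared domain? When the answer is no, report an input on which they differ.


Not equivalent: base=-4, step=-2 separates them (24 vs 17).
before: count becomes 7; next total becomes -2; next (((max(count, total) - (base - -5)) <= (count - 3)) && (min(3, -1) != (5 - step))) evaluates to false; next total becomes -9; next ((max(max(base, base), (-total)) < max(-6, total)) && (max(step, base) > (count - count))) evaluates to false; next final value 24
after: count becomes 7; next total becomes -2; next (((max(count, total) - (base - -5)) <= (count - 3)) || (min(3, -1) != (5 - step))) evaluates to true; next base becomes 2; next ((max(max(base, base), (-total)) < max(-6, total)) && (max(step, base) > (count - count))) evaluates to false; next final value 17
verdict: not equivalent; witness: base=-4, step=-2


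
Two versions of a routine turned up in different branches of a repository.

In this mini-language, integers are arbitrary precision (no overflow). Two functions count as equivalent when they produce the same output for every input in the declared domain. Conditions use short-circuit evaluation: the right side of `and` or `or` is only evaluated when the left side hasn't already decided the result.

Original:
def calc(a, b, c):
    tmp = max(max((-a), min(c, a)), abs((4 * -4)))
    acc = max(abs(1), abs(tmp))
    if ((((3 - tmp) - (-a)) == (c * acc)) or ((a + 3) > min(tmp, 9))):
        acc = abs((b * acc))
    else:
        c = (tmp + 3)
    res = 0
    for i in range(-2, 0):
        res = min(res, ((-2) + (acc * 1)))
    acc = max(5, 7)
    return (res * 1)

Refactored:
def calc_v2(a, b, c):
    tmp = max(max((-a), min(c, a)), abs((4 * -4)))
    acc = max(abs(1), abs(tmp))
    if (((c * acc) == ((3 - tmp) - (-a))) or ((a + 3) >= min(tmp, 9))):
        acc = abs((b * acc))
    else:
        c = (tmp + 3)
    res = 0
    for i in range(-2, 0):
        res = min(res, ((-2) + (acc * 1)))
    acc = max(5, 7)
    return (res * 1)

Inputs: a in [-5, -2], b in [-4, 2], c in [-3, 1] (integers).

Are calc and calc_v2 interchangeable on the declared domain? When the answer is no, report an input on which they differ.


Equivalent. The one real change (`((a + 3) > min(tmp, 9))` became `((a + 3) >= min(tmp, 9))`) has no effect anywhere in the declared ranges.
Checked all 140 inputs in the declared domain: the outputs agree on every one.
Spot check at a=-4, b=0, c=0 — calc: tmp becomes 16; next acc becomes 16; next ((((3 - tmp) - (-a)) == (c * acc)) or ((a + 3) > min(tmp, 9))) evaluates to false; next c becomes 19; next res becomes 0; next at i=-2:; next res becomes 0; next at i=-1:; next res becomes 0; next acc becomes 7; next final value 0. calc_v2: tmp becomes 16; next acc becomes 16; next (((c * acc) == ((3 - tmp) - (-a))) or ((a + 3) >= min(tmp, 9))) evaluates to false; next c becomes 19; next res becomes 0; next at i=-2:; next res becomes 0; next at i=-1:; next res becomes 0; next acc becomes 7; next final value 0. Both give 0.
verdict: equivalent


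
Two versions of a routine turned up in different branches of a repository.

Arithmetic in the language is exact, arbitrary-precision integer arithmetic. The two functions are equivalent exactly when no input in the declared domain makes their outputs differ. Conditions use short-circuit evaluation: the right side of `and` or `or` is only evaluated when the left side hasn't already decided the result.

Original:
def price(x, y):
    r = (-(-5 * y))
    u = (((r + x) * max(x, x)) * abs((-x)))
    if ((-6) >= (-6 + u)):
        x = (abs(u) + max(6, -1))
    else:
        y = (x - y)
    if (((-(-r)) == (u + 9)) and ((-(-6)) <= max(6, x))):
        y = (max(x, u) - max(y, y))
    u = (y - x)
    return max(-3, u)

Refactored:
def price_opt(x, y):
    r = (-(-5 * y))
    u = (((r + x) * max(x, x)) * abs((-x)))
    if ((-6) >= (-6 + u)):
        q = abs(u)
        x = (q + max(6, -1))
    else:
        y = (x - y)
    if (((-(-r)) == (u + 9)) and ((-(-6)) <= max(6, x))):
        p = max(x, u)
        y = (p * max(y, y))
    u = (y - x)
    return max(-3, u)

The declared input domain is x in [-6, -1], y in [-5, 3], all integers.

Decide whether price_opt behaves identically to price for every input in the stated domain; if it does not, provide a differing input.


Consider the input x=-1, y=1.
price: r becomes 5; next u becomes -4; next ((-6) >= (-6 + u)) evaluates to true; next x becomes 10; next (((-(-r)) == (u + 9)) and ((-(-6)) <= max(6, x))) evaluates to true; next y becomes 9; next u becomes -1; next final value -1
price_opt: r becomes 5; next u becomes -4; next ((-6) >= (-6 + u)) evaluates to true; next q becomes 4; next x becomes 10; next (((-(-r)) == (u + 9)) and ((-(-6)) <= max(6, x))) evaluates to true; next p becomes 10; next y becomes 10; next u becomes 0; next final value 0
-1 and 0 differ, so these are not the same function on this domain.
verdict: not equivalent; witness: x=-1, y=1
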